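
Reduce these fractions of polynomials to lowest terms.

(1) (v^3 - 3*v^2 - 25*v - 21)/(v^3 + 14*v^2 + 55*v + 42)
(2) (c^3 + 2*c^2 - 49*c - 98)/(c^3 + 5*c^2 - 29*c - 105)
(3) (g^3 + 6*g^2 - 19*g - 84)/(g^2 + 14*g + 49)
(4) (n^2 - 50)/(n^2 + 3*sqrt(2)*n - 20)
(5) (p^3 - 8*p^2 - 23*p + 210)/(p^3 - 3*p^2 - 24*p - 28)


(1) = (v^2 - 4*v - 21)/(v^2 + 13*v + 42)
(2) = (c^2 - 5*c - 14)/(c^2 - 2*c - 15)
(3) = (g^2 - g - 12)/(g + 7)
(4) = (n - 5*sqrt(2))/(n - 2*sqrt(2))
(5) = (p^2 - p - 30)/(p^2 + 4*p + 4)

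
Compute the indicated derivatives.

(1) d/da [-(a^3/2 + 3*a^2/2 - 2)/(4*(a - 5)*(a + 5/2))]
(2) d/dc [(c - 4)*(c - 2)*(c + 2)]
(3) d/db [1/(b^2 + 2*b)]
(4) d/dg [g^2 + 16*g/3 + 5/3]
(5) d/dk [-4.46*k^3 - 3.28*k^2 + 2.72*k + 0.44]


(1) = (-a^4 + 5*a^3 + 45*a^2 + 67*a + 10)/(2*(4*a^4 - 20*a^3 - 75*a^2 + 250*a + 625))
(2) = 3*c^2 - 8*c - 4
(3) = 2*(-b - 1)/(b^2*(b + 2)^2)
(4) = 2*g + 16/3
(5) = -13.38*k^2 - 6.56*k + 2.72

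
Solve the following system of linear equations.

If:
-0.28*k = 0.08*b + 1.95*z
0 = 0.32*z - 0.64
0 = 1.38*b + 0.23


Then:
b = -0.17
k = -13.88
z = 2.00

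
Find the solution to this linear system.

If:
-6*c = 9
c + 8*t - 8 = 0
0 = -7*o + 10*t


Then:
c = -3/2
o = 95/56
t = 19/16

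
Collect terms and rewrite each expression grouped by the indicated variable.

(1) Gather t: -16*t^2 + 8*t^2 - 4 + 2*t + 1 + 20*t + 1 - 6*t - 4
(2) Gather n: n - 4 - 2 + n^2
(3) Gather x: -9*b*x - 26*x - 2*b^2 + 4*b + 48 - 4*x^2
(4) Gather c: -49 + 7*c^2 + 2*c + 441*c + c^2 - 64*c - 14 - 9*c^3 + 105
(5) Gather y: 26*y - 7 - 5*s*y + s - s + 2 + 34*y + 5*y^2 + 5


(1) = -8*t^2 + 16*t - 6
(2) = n^2 + n - 6
(3) = -2*b^2 + 4*b - 4*x^2 + x*(-9*b - 26) + 48
(4) = -9*c^3 + 8*c^2 + 379*c + 42
(5) = 5*y^2 + y*(60 - 5*s)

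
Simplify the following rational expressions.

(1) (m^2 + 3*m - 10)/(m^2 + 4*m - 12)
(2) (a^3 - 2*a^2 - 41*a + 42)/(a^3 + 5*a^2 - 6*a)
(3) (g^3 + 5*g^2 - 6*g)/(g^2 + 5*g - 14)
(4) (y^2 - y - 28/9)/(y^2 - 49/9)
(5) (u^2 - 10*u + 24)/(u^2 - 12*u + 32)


(1) = (m + 5)/(m + 6)
(2) = (a - 7)/a
(3) = (g^3 + 5*g^2 - 6*g)/(g^2 + 5*g - 14)
(4) = (3*y + 4)/(3*y + 7)
(5) = (u - 6)/(u - 8)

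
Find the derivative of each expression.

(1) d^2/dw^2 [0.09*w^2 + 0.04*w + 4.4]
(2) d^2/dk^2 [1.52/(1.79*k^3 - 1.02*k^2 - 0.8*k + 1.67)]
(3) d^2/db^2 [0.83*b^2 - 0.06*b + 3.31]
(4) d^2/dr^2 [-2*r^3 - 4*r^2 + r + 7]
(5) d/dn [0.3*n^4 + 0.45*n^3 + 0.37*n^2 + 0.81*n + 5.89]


(1) = 0.180000000000000
(2) = ((3.1008 - 16.3248*k)*(1.79*k^3 - 1.02*k^2 - 0.8*k + 1.67) + 1.52*(-10.74*k^2 + 4.08*k + 1.6)*(-5.37*k^2 + 2.04*k + 0.8))/(1.79*k^3 - 1.02*k^2 - 0.8*k + 1.67)^3
(3) = 1.66000000000000
(4) = -12*r - 8
(5) = 1.2*n^3 + 1.35*n^2 + 0.74*n + 0.81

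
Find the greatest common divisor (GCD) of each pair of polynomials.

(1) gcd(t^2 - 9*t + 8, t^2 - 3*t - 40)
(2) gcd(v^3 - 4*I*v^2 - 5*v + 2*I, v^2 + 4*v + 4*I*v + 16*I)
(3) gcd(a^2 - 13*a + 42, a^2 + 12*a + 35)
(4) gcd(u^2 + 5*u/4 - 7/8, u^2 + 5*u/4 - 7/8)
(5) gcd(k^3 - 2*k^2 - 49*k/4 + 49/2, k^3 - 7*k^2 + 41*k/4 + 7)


(1) = gcd((t - 8)*(t - 1), (t - 8)*(t + 5)) = t - 8
(2) = gcd((v - 2*I)*(v - I)^2, (v + 4)*(v + 4*I)) = 1
(3) = 1
(4) = u^2 + 5*u/4 - 7/8
(5) = gcd((k - 7/2)*(k - 2)*(k + 7/2), (k - 4)*(k - 7/2)*(k + 1/2)) = k - 7/2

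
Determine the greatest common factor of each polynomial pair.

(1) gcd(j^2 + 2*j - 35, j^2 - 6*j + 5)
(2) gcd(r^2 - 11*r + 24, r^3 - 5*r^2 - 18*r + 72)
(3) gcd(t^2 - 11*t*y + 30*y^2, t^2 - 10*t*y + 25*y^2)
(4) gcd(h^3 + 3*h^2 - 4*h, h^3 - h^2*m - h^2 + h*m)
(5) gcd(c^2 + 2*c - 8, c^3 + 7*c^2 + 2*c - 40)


(1) = gcd((j - 5)*(j + 7), (j - 5)*(j - 1)) = j - 5
(2) = r - 3
(3) = gcd((t - 6*y)*(t - 5*y), (t - 5*y)^2) = -t + 5*y
(4) = h^2 - h
(5) = c^2 + 2*c - 8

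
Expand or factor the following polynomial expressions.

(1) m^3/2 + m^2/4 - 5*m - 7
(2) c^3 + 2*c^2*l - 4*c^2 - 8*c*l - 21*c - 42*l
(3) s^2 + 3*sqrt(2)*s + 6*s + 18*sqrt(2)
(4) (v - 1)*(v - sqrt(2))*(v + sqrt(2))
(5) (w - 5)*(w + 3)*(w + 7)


(1) = (m/2 + 1)*(m - 7/2)*(m + 2)
(2) = (c - 7)*(c + 3)*(c + 2*l)
(3) = (s + 6)*(s + 3*sqrt(2))
(4) = v^3 - v^2 - 2*v + 2
(5) = w^3 + 5*w^2 - 29*w - 105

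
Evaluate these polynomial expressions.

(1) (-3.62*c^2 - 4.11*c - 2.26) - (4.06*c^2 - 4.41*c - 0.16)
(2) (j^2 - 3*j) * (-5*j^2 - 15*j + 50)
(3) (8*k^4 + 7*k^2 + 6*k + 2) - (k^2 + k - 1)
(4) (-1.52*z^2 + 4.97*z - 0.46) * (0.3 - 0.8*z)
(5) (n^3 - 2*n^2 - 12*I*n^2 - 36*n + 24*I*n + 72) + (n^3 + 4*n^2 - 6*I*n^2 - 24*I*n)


(1) = -7.68*c^2 + 0.3*c - 2.1
(2) = -5*j^4 + 95*j^2 - 150*j
(3) = 8*k^4 + 6*k^2 + 5*k + 3
(4) = 1.216*z^3 - 4.432*z^2 + 1.859*z - 0.138
(5) = 2*n^3 + 2*n^2 - 18*I*n^2 - 36*n + 72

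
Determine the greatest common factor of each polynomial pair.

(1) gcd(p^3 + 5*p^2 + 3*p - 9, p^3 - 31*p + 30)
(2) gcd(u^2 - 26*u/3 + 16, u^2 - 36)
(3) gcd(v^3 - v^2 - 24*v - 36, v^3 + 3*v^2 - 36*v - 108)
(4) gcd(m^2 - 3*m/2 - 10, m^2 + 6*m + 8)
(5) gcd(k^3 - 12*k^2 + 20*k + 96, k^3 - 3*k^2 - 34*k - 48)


(1) = p - 1
(2) = gcd((u - 6)*(u - 8/3), (u - 6)*(u + 6)) = u - 6
(3) = v^2 - 3*v - 18
(4) = 1
(5) = k^2 - 6*k - 16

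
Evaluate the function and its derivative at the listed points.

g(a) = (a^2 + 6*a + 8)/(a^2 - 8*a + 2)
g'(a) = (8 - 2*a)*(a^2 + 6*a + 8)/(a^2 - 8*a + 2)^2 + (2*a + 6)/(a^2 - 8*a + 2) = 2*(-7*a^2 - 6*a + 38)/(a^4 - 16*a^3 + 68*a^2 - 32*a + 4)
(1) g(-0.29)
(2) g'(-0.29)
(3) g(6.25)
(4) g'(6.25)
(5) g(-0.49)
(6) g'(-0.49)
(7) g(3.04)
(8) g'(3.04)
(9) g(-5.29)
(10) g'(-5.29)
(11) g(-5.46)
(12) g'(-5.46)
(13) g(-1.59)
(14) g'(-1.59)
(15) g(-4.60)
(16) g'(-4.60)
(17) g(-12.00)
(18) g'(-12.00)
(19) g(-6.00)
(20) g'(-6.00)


(1) = 1.44
(2) = 4.04
(3) = -9.46
(4) = -6.83
(5) = 0.86
(6) = 2.07
(7) = -2.71
(8) = -0.53
(9) = 0.06
(10) = -0.05
(11) = 0.07
(12) = -0.05
(13) = 0.06
(14) = 0.20
(15) = 0.03
(16) = -0.05
(17) = 0.33
(18) = -0.03
(19) = 0.09
(20) = -0.05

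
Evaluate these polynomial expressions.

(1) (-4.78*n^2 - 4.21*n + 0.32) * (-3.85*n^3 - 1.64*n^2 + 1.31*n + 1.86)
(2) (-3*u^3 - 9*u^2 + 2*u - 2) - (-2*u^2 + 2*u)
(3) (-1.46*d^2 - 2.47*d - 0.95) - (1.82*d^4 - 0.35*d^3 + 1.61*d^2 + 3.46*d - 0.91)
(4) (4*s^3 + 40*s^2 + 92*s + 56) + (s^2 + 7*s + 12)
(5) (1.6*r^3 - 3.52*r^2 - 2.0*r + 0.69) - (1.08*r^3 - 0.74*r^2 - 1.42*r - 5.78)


(1) = 18.403*n^5 + 24.0477*n^4 - 0.5894*n^3 - 14.9307*n^2 - 7.4114*n + 0.5952
(2) = -3*u^3 - 7*u^2 - 2
(3) = -1.82*d^4 + 0.35*d^3 - 3.07*d^2 - 5.93*d - 0.04
(4) = 4*s^3 + 41*s^2 + 99*s + 68
(5) = 0.52*r^3 - 2.78*r^2 - 0.58*r + 6.47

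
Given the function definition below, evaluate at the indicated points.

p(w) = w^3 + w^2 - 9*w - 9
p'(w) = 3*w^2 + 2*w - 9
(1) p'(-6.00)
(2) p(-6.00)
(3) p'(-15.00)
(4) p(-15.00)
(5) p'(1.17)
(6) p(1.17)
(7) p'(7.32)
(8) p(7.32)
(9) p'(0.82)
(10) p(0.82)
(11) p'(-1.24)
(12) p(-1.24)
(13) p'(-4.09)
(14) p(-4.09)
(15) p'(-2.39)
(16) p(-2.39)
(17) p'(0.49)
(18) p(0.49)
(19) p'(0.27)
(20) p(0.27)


(1) = 87.00
(2) = -135.00
(3) = 636.00
(4) = -3024.00
(5) = -2.55
(6) = -16.56
(7) = 166.39
(8) = 370.93
(9) = -5.34
(10) = -15.16
(11) = -6.87
(12) = 1.79
(13) = 33.00
(14) = -23.88
(15) = 3.36
(16) = 4.57
(17) = -7.30
(18) = -13.05
(19) = -8.24
(20) = -11.34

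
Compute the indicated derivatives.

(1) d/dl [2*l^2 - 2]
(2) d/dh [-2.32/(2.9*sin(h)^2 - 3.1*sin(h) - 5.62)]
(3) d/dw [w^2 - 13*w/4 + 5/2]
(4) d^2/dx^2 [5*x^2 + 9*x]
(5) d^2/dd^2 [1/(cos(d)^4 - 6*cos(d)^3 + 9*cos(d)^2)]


(1) = 4*l
(2) = (13.456*sin(h) - 7.192)*cos(h)/(-2.9*sin(h)^2 + 3.1*sin(h) + 5.62)^2
(3) = 2*w - 13/4
(4) = 10
(5) = 2*(-2*(1 - cos(2*d))^2 - 57*cos(d)/4 - 12*cos(2*d) + 21*cos(3*d)/4 + 23)/((cos(d) - 3)^4*cos(d)^4)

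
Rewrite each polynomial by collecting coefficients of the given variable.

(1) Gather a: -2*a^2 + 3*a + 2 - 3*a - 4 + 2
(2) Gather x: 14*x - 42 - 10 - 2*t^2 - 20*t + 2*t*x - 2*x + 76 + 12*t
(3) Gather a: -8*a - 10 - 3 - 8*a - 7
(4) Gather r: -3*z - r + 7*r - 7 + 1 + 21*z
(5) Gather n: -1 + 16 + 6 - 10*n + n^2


(1) = -2*a^2
(2) = -2*t^2 - 8*t + x*(2*t + 12) + 24
(3) = -16*a - 20
(4) = 6*r + 18*z - 6
(5) = n^2 - 10*n + 21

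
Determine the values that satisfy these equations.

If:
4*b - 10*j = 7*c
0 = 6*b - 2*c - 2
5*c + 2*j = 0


Then:
b = 9/29
c = -2/29
j = 5/29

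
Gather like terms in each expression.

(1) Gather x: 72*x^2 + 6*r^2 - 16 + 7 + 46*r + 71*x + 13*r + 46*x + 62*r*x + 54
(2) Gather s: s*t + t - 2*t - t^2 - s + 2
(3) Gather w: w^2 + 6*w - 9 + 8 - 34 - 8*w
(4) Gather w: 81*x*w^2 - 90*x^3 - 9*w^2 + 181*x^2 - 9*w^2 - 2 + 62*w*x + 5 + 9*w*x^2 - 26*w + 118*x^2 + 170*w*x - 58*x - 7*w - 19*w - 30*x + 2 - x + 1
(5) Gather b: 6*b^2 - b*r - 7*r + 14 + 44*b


(1) = 6*r^2 + 59*r + 72*x^2 + x*(62*r + 117) + 45
(2) = s*(t - 1) - t^2 - t + 2
(3) = w^2 - 2*w - 35
(4) = w^2*(81*x - 18) + w*(9*x^2 + 232*x - 52) - 90*x^3 + 299*x^2 - 89*x + 6
(5) = 6*b^2 + b*(44 - r) - 7*r + 14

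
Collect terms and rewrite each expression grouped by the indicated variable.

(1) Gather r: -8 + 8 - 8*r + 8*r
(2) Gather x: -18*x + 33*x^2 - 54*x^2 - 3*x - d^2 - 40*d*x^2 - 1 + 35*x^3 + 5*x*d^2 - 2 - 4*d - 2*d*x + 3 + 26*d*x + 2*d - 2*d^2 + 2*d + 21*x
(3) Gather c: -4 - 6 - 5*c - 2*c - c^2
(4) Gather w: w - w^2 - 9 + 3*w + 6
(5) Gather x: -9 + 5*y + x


(1) = 0
(2) = -3*d^2 + 35*x^3 + x^2*(-40*d - 21) + x*(5*d^2 + 24*d)
(3) = -c^2 - 7*c - 10
(4) = -w^2 + 4*w - 3
(5) = x + 5*y - 9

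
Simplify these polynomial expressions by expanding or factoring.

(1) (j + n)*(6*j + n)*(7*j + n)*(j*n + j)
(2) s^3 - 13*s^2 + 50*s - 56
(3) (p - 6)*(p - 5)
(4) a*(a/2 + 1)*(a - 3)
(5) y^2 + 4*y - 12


(1) = 42*j^4*n + 42*j^4 + 55*j^3*n^2 + 55*j^3*n + 14*j^2*n^3 + 14*j^2*n^2 + j*n^4 + j*n^3
(2) = (s - 7)*(s - 4)*(s - 2)
(3) = p^2 - 11*p + 30
(4) = a^3/2 - a^2/2 - 3*a
(5) = (y - 2)*(y + 6)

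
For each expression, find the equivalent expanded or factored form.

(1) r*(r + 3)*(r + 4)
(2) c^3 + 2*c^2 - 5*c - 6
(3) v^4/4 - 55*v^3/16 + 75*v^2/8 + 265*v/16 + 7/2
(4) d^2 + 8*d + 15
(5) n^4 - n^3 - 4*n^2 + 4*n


(1) = r^3 + 7*r^2 + 12*r
(2) = (c - 2)*(c + 1)*(c + 3)
(3) = (v/4 + 1/4)*(v - 8)*(v - 7)*(v + 1/4)
(4) = (d + 3)*(d + 5)
(5) = n*(n - 2)*(n - 1)*(n + 2)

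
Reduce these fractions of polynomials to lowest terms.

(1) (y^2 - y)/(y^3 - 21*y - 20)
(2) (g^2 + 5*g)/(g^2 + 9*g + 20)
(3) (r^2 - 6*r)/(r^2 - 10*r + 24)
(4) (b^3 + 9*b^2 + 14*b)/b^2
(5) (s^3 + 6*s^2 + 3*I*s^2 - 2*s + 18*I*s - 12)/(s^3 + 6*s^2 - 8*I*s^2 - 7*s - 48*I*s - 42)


(1) = (y^2 - y)/(y^3 - 21*y - 20)
(2) = g/(g + 4)
(3) = r/(r - 4)
(4) = (b^2 + 9*b + 14)/b
(5) = (s^2 + 3*I*s - 2)/(s^2 - 8*I*s - 7)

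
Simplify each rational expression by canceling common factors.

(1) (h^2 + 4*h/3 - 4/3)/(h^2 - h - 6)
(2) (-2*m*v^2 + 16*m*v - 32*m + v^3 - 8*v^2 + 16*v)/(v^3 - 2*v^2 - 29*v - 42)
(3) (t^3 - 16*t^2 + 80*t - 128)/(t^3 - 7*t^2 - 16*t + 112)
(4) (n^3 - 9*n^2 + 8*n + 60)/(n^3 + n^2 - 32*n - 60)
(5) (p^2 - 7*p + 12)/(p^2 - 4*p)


(1) = (3*h - 2)/(3*h - 9)
(2) = (-2*m*v^2 + 16*m*v - 32*m + v^3 - 8*v^2 + 16*v)/(v^3 - 2*v^2 - 29*v - 42)
(3) = (t^2 - 12*t + 32)/(t^2 - 3*t - 28)
(4) = (n - 5)/(n + 5)
(5) = (p - 3)/p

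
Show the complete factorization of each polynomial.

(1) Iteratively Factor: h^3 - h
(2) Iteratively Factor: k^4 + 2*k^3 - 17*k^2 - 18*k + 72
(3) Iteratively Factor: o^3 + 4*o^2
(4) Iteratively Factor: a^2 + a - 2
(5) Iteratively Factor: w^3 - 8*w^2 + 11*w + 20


(1) = (h - 1)*(h^2 + h) = h*(h - 1)*(h + 1)
(2) = (k + 4)*(k^3 - 2*k^2 - 9*k + 18) = (k + 3)*(k + 4)*(k^2 - 5*k + 6) = (k - 3)*(k + 3)*(k + 4)*(k - 2)
(3) = (o + 4)*(o^2) = o*(o + 4)*(o)
(4) = (a - 1)*(a + 2)
(5) = (w - 5)*(w^2 - 3*w - 4) = (w - 5)*(w - 4)*(w + 1)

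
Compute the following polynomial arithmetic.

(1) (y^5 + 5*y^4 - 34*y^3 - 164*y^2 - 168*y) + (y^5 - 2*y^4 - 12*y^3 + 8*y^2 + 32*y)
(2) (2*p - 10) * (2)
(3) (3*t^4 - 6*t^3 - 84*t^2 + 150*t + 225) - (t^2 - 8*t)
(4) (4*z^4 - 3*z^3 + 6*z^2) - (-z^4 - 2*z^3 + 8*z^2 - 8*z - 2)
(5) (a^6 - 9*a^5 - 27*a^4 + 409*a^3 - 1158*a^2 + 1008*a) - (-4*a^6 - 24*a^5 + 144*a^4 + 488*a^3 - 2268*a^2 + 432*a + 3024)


(1) = 2*y^5 + 3*y^4 - 46*y^3 - 156*y^2 - 136*y
(2) = 4*p - 20
(3) = 3*t^4 - 6*t^3 - 85*t^2 + 158*t + 225
(4) = 5*z^4 - z^3 - 2*z^2 + 8*z + 2
(5) = 5*a^6 + 15*a^5 - 171*a^4 - 79*a^3 + 1110*a^2 + 576*a - 3024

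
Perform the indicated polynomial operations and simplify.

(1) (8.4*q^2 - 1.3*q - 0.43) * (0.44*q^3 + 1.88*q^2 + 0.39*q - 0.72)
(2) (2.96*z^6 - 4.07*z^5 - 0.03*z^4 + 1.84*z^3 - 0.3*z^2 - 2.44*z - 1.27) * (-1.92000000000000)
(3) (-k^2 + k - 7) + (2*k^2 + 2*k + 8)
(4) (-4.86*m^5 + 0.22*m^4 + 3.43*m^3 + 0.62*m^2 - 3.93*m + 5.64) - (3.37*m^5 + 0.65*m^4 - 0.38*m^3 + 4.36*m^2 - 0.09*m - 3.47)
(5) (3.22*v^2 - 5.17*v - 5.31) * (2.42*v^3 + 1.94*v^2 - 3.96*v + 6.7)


(1) = 3.696*q^5 + 15.22*q^4 + 0.6428*q^3 - 7.3634*q^2 + 0.7683*q + 0.3096
(2) = -5.6832*z^6 + 7.8144*z^5 + 0.0576*z^4 - 3.5328*z^3 + 0.576*z^2 + 4.6848*z + 2.4384
(3) = k^2 + 3*k + 1
(4) = -8.23*m^5 - 0.43*m^4 + 3.81*m^3 - 3.74*m^2 - 3.84*m + 9.11
(5) = 7.7924*v^5 - 6.2646*v^4 - 35.6312*v^3 + 31.7458*v^2 - 13.6114*v - 35.577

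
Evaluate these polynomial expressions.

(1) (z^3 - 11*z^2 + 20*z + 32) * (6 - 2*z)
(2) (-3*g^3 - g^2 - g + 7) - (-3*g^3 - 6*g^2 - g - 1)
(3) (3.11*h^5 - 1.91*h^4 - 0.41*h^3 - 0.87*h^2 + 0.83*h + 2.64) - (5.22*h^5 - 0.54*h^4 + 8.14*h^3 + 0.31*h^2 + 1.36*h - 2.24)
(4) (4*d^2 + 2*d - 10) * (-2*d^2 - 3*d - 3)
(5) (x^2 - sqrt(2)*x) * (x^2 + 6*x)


(1) = -2*z^4 + 28*z^3 - 106*z^2 + 56*z + 192
(2) = 5*g^2 + 8
(3) = -2.11*h^5 - 1.37*h^4 - 8.55*h^3 - 1.18*h^2 - 0.53*h + 4.88
(4) = -8*d^4 - 16*d^3 + 2*d^2 + 24*d + 30
(5) = x^4 - sqrt(2)*x^3 + 6*x^3 - 6*sqrt(2)*x^2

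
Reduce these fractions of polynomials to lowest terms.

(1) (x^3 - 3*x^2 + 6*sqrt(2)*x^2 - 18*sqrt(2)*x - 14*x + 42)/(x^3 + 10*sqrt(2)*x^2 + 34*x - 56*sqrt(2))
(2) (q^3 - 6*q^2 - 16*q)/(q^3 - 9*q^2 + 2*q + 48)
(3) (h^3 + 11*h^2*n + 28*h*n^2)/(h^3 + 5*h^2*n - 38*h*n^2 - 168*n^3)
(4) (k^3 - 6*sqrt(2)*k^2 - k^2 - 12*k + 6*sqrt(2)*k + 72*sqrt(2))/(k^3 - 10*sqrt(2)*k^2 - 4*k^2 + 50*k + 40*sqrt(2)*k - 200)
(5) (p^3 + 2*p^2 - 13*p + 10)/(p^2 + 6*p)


(1) = (x - 3)/(x + 4*sqrt(2))
(2) = q/(q - 3)
(3) = h/(h - 6*n)
(4) = (k^2 + k*(3 - 6*sqrt(2)) - 18*sqrt(2))/(k^2 - 10*sqrt(2)*k + 50)
(5) = (p^3 + 2*p^2 - 13*p + 10)/(p^2 + 6*p)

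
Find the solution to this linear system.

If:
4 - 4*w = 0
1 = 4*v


Then:
v = 1/4
w = 1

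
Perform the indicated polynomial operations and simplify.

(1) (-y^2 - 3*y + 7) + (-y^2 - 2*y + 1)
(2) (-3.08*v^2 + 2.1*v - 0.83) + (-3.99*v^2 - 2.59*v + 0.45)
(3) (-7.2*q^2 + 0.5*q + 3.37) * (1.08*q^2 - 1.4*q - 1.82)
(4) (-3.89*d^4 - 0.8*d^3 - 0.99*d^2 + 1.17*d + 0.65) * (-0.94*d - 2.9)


(1) = -2*y^2 - 5*y + 8
(2) = -7.07*v^2 - 0.49*v - 0.38
(3) = -7.776*q^4 + 10.62*q^3 + 16.0436*q^2 - 5.628*q - 6.1334
(4) = 3.6566*d^5 + 12.033*d^4 + 3.2506*d^3 + 1.7712*d^2 - 4.004*d - 1.885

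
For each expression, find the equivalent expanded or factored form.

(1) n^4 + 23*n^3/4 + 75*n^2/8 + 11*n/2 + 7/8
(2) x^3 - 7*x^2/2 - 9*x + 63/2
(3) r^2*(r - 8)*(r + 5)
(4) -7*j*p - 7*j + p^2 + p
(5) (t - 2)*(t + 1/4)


(1) = (n + 1/4)*(n + 1)^2*(n + 7/2)
(2) = (x - 7/2)*(x - 3)*(x + 3)
(3) = r^4 - 3*r^3 - 40*r^2
(4) = (-7*j + p)*(p + 1)
(5) = t^2 - 7*t/4 - 1/2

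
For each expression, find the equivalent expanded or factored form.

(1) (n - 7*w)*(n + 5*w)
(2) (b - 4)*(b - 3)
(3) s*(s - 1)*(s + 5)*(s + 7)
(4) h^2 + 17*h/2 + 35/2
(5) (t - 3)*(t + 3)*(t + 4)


(1) = n^2 - 2*n*w - 35*w^2
(2) = b^2 - 7*b + 12
(3) = s^4 + 11*s^3 + 23*s^2 - 35*s
(4) = (h + 7/2)*(h + 5)
(5) = t^3 + 4*t^2 - 9*t - 36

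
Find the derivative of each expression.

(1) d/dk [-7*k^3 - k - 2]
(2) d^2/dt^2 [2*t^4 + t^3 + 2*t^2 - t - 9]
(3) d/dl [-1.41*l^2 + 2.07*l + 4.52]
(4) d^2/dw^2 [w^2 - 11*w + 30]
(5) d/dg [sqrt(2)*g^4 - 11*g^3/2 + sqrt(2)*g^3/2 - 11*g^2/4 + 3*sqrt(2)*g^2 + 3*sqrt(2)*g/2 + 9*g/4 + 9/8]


(1) = -21*k^2 - 1
(2) = 24*t^2 + 6*t + 4
(3) = 2.07 - 2.82*l
(4) = 2
(5) = 4*sqrt(2)*g^3 - 33*g^2/2 + 3*sqrt(2)*g^2/2 - 11*g/2 + 6*sqrt(2)*g + 3*sqrt(2)/2 + 9/4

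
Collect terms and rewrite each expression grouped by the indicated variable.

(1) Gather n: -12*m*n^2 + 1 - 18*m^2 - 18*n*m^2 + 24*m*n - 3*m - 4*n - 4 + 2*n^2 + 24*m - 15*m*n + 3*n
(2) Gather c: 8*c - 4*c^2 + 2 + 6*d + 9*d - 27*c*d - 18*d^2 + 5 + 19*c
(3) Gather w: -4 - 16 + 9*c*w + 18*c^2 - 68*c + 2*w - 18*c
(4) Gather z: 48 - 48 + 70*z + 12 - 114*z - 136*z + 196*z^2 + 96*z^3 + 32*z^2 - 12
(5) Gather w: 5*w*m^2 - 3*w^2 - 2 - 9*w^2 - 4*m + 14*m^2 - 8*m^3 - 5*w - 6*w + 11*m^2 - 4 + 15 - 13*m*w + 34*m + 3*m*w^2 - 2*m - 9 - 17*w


(1) = -18*m^2 + 21*m + n^2*(2 - 12*m) + n*(-18*m^2 + 9*m - 1) - 3
(2) = -4*c^2 + c*(27 - 27*d) - 18*d^2 + 15*d + 7
(3) = 18*c^2 - 86*c + w*(9*c + 2) - 20
(4) = 96*z^3 + 228*z^2 - 180*z
(5) = -8*m^3 + 25*m^2 + 28*m + w^2*(3*m - 12) + w*(5*m^2 - 13*m - 28)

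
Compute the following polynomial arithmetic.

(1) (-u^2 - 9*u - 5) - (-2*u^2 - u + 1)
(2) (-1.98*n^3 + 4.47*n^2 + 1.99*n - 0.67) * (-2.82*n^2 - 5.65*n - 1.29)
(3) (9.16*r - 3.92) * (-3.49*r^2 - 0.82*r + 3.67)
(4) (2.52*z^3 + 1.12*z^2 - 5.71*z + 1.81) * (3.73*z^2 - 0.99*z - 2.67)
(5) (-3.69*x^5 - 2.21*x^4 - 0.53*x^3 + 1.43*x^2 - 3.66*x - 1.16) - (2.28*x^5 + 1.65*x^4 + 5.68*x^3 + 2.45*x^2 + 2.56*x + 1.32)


(1) = u^2 - 8*u - 6
(2) = 5.5836*n^5 - 1.4184*n^4 - 28.3131*n^3 - 15.1204*n^2 + 1.2184*n + 0.8643
(3) = -31.9684*r^3 + 6.1696*r^2 + 36.8316*r - 14.3864
(4) = 9.3996*z^5 + 1.6828*z^4 - 29.1355*z^3 + 9.4138*z^2 + 13.4538*z - 4.8327
(5) = -5.97*x^5 - 3.86*x^4 - 6.21*x^3 - 1.02*x^2 - 6.22*x - 2.48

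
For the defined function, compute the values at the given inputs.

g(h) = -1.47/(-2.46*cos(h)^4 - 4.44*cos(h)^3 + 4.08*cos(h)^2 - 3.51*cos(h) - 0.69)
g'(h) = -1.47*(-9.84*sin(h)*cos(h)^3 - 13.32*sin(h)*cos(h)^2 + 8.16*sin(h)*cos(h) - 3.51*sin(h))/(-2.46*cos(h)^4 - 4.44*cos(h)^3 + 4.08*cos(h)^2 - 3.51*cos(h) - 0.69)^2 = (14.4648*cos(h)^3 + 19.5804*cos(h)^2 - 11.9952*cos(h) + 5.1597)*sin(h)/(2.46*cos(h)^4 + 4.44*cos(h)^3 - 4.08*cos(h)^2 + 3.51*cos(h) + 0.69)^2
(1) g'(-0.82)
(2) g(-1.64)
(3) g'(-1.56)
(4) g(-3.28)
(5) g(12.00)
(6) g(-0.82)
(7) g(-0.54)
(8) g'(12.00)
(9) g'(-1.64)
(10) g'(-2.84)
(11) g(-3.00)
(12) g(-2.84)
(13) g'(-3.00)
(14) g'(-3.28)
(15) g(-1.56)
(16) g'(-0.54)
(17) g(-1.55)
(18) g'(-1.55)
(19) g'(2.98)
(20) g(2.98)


(1) = -0.80
(2) = 3.45
(3) = -9.51
(4) = -0.17
(5) = 0.32
(6) = 0.47
(7) = 0.30
(8) = -0.44
(9) = -33.35
(10) = -0.10
(11) = -0.17
(12) = -0.18
(13) = -0.04
(14) = 0.04
(15) = 2.02
(16) = -0.41
(17) = 1.93
(18) = -8.49
(19) = 0.05
(20) = -0.17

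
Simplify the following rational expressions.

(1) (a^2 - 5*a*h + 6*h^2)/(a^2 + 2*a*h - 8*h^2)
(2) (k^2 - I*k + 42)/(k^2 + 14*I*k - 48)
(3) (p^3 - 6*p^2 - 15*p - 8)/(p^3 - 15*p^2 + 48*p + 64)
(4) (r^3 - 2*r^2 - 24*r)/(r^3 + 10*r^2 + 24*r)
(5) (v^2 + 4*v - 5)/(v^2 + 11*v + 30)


(1) = (a - 3*h)/(a + 4*h)
(2) = (k - 7*I)/(k + 8*I)
(3) = (p + 1)/(p - 8)
(4) = (r - 6)/(r + 6)
(5) = (v - 1)/(v + 6)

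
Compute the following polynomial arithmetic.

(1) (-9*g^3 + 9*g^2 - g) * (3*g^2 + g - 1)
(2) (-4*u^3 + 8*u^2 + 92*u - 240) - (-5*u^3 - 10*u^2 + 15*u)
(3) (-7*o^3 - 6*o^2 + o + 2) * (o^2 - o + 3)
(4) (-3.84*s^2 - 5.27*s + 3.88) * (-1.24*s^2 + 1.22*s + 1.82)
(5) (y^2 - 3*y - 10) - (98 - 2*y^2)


(1) = -27*g^5 + 18*g^4 + 15*g^3 - 10*g^2 + g
(2) = u^3 + 18*u^2 + 77*u - 240
(3) = -7*o^5 + o^4 - 14*o^3 - 17*o^2 + o + 6
(4) = 4.7616*s^4 + 1.85*s^3 - 18.2294*s^2 - 4.8578*s + 7.0616
(5) = 3*y^2 - 3*y - 108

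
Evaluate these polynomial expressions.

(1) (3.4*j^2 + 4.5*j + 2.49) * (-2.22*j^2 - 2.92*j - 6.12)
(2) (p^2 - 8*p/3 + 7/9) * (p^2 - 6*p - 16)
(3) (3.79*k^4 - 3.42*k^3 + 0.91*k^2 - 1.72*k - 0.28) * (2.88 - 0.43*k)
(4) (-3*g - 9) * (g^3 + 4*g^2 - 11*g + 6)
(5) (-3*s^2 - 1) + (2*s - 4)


(1) = -7.548*j^4 - 19.918*j^3 - 39.4758*j^2 - 34.8108*j - 15.2388
(2) = p^4 - 26*p^3/3 + 7*p^2/9 + 38*p - 112/9
(3) = -1.6297*k^5 + 12.3858*k^4 - 10.2409*k^3 + 3.3604*k^2 - 4.8332*k - 0.8064
(4) = -3*g^4 - 21*g^3 - 3*g^2 + 81*g - 54
(5) = -3*s^2 + 2*s - 5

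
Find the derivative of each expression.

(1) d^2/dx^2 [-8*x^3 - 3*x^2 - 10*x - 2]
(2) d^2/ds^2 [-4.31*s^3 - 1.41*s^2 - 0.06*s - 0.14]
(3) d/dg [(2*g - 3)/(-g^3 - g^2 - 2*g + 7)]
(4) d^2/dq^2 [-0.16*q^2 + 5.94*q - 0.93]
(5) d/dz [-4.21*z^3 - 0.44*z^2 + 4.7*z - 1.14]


(1) = -48*x - 6
(2) = -25.86*s - 2.82
(3) = (-2*g^3 - 2*g^2 - 4*g + (2*g - 3)*(3*g^2 + 2*g + 2) + 14)/(g^3 + g^2 + 2*g - 7)^2
(4) = -0.320000000000000
(5) = -12.63*z^2 - 0.88*z + 4.7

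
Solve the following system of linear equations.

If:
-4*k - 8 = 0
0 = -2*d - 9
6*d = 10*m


Then:
d = -9/2
k = -2
m = -27/10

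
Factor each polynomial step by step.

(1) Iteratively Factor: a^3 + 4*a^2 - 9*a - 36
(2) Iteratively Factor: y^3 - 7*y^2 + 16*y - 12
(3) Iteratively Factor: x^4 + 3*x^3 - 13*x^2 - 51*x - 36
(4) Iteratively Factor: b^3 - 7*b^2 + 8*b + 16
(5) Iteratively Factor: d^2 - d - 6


(1) = (a + 4)*(a^2 - 9) = (a + 3)*(a + 4)*(a - 3)
(2) = (y - 2)*(y^2 - 5*y + 6) = (y - 2)^2*(y - 3)
(3) = (x + 3)*(x^3 - 13*x - 12) = (x + 3)^2*(x^2 - 3*x - 4) = (x - 4)*(x + 3)^2*(x + 1)
(4) = (b + 1)*(b^2 - 8*b + 16) = (b - 4)*(b + 1)*(b - 4)
(5) = (d + 2)*(d - 3)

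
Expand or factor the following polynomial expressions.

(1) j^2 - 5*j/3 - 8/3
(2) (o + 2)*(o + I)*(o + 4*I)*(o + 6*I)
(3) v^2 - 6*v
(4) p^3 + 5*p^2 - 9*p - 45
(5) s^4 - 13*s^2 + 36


(1) = (j - 8/3)*(j + 1)
(2) = o^4 + 2*o^3 + 11*I*o^3 - 34*o^2 + 22*I*o^2 - 68*o - 24*I*o - 48*I
(3) = v*(v - 6)
(4) = (p - 3)*(p + 3)*(p + 5)
(5) = (s - 3)*(s - 2)*(s + 2)*(s + 3)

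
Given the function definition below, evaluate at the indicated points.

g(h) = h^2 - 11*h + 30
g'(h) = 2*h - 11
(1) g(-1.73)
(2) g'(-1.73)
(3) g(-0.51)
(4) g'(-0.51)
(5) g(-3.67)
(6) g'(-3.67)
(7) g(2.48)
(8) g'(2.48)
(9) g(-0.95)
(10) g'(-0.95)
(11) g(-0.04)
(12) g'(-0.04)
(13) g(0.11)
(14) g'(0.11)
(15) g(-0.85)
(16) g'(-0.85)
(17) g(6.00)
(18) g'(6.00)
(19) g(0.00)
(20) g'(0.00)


(1) = 52.02
(2) = -14.46
(3) = 35.87
(4) = -12.02
(5) = 83.84
(6) = -18.34
(7) = 8.87
(8) = -6.04
(9) = 41.35
(10) = -12.90
(11) = 30.44
(12) = -11.08
(13) = 28.80
(14) = -10.78
(15) = 40.07
(16) = -12.70
(17) = 0.00
(18) = 1.00
(19) = 30.00
(20) = -11.00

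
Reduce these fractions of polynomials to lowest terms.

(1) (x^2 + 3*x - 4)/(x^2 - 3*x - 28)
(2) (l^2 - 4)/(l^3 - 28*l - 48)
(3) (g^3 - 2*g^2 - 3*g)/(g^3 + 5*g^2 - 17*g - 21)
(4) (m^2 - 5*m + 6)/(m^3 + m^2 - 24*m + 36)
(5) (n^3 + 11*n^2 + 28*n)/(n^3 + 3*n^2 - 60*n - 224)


(1) = (x - 1)/(x - 7)
(2) = (l - 2)/(l^2 - 2*l - 24)
(3) = g/(g + 7)
(4) = 1/(m + 6)
(5) = n/(n - 8)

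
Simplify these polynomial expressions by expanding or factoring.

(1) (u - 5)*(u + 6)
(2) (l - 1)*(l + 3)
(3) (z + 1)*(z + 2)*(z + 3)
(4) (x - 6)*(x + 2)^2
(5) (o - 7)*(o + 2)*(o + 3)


(1) = u^2 + u - 30
(2) = l^2 + 2*l - 3
(3) = z^3 + 6*z^2 + 11*z + 6
(4) = x^3 - 2*x^2 - 20*x - 24
(5) = o^3 - 2*o^2 - 29*o - 42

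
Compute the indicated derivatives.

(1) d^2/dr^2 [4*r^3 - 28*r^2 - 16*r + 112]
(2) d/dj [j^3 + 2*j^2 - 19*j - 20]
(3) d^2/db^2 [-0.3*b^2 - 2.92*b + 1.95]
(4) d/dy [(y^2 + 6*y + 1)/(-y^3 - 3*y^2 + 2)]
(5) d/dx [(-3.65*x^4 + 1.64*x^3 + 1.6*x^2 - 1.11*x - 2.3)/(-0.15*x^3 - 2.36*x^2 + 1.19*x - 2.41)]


(1) = 24*r - 56
(2) = 3*j^2 + 4*j - 19
(3) = -0.600000000000000
(4) = (3*y*(y + 2)*(y^2 + 6*y + 1) - 2*(y + 3)*(y^3 + 3*y^2 - 2))/(y^3 + 3*y^2 - 2)^2
(5) = (0.5475*x^6 + 17.228*x^5 - 16.6609*x^4 + 38.7562*x^3 - 13.6078*x^2 - 18.568*x + 5.4121)/(0.0225*x^6 + 0.708*x^5 + 5.2126*x^4 - 4.8938*x^3 + 12.7913*x^2 - 5.7358*x + 5.8081)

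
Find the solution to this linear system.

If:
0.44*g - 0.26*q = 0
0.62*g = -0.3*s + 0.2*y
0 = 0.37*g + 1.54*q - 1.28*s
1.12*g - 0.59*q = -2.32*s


Then:
g = 0.00
q = 0.00
s = 0.00
y = 0.00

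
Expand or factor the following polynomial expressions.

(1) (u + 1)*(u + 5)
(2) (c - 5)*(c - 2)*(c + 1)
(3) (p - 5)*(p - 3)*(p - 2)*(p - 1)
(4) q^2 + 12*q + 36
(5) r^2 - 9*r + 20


(1) = u^2 + 6*u + 5
(2) = c^3 - 6*c^2 + 3*c + 10
(3) = p^4 - 11*p^3 + 41*p^2 - 61*p + 30
(4) = (q + 6)^2
(5) = (r - 5)*(r - 4)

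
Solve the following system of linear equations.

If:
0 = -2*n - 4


Then:
n = -2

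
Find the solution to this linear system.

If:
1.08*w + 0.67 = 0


Then:
w = -0.62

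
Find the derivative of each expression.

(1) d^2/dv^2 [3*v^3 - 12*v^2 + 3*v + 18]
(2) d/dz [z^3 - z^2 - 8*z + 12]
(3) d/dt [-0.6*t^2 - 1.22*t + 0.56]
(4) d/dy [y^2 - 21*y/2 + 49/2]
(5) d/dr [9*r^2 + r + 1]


(1) = 18*v - 24
(2) = 3*z^2 - 2*z - 8
(3) = -1.2*t - 1.22
(4) = 2*y - 21/2
(5) = 18*r + 1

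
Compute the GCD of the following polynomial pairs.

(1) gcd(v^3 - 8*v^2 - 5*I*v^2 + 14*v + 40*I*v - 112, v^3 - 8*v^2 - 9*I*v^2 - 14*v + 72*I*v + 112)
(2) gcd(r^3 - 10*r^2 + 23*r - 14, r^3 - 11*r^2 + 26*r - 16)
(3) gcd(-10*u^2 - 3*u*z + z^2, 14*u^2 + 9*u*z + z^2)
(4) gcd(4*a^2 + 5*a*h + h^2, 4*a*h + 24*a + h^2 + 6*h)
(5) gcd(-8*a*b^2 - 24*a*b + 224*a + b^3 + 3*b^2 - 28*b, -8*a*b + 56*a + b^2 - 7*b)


(1) = gcd((v - 8)*(v - 7*I)*(v + 2*I), (v - 8)*(v - 7*I)*(v - 2*I)) = v^2 + v*(-8 - 7*I) + 56*I
(2) = gcd((r - 7)*(r - 2)*(r - 1), (r - 8)*(r - 2)*(r - 1)) = r^2 - 3*r + 2
(3) = gcd((-5*u + z)*(2*u + z), (2*u + z)*(7*u + z)) = 2*u + z
(4) = 4*a + h
(5) = 8*a - b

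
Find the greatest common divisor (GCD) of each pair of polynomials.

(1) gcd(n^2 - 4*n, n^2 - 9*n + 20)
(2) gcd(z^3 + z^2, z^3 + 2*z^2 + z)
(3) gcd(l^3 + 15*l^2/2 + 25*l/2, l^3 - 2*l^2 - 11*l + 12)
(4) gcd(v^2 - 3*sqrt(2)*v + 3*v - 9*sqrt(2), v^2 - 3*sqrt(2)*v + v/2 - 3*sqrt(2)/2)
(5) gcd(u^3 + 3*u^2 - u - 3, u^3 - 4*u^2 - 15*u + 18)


(1) = n - 4
(2) = z^2 + z
(3) = 1
(4) = v - 3*sqrt(2)
(5) = gcd((u - 1)*(u + 1)*(u + 3), (u - 6)*(u - 1)*(u + 3)) = u^2 + 2*u - 3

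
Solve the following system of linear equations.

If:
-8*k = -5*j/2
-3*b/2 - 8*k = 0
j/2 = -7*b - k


Then:
b = 0
j = 0
k = 0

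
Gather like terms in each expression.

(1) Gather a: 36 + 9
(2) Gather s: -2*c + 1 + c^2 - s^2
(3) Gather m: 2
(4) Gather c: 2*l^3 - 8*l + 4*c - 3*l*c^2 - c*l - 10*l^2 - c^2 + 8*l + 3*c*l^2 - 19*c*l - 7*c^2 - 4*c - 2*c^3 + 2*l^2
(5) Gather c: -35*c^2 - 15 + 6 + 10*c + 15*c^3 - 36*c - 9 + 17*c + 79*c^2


(1) = 45
(2) = c^2 - 2*c - s^2 + 1
(3) = 2
(4) = -2*c^3 + c^2*(-3*l - 8) + c*(3*l^2 - 20*l) + 2*l^3 - 8*l^2
(5) = 15*c^3 + 44*c^2 - 9*c - 18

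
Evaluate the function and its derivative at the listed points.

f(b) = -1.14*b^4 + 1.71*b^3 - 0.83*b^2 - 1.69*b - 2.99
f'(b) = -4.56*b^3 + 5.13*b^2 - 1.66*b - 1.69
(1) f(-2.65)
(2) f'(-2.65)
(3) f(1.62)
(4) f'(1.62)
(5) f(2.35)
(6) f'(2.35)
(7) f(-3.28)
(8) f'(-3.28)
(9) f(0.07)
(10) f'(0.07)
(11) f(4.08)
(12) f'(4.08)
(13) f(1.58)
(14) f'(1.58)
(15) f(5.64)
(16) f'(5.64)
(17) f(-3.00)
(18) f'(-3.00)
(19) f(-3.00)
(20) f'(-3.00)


(1) = -92.38
(2) = 123.59
(3) = -8.49
(4) = -10.30
(5) = -24.12
(6) = -36.44
(7) = -198.67
(8) = 219.86
(9) = -3.11
(10) = -1.78
(11) = -223.46
(12) = -232.77
(13) = -8.09
(14) = -9.49
(15) = -885.65
(16) = -665.96
(17) = -143.90
(18) = 172.58
(19) = -143.90
(20) = 172.58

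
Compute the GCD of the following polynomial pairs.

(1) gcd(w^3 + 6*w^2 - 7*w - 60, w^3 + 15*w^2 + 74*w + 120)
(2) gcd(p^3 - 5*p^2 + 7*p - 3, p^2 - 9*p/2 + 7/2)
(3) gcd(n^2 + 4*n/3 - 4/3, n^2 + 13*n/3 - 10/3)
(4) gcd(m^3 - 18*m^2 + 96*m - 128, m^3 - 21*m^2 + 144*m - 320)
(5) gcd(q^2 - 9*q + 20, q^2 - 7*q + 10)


(1) = w^2 + 9*w + 20
(2) = gcd((p - 3)*(p - 1)^2, (p - 7/2)*(p - 1)) = p - 1
(3) = gcd((n - 2/3)*(n + 2), (n - 2/3)*(n + 5)) = n - 2/3
(4) = m^2 - 16*m + 64
(5) = q - 5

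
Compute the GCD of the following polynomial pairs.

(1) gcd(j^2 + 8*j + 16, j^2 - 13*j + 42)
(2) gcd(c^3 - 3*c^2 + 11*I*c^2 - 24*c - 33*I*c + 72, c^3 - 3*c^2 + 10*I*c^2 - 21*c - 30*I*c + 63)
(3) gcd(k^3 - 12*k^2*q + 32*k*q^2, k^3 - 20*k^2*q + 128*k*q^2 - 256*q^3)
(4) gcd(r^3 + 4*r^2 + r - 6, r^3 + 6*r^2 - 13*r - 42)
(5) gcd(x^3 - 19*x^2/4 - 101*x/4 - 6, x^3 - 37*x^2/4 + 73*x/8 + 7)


(1) = 1
(2) = c^2 + c*(-3 + 3*I) - 9*I
(3) = gcd(k*(k - 8*q)*(k - 4*q), (k - 8*q)^2*(k - 4*q)) = k^2 - 12*k*q + 32*q^2
(4) = gcd((r - 1)*(r + 2)*(r + 3), (r - 3)*(r + 2)*(r + 7)) = r + 2
(5) = gcd((x - 8)*(x + 1/4)*(x + 3), (x - 8)*(x - 7/4)*(x + 1/2)) = x - 8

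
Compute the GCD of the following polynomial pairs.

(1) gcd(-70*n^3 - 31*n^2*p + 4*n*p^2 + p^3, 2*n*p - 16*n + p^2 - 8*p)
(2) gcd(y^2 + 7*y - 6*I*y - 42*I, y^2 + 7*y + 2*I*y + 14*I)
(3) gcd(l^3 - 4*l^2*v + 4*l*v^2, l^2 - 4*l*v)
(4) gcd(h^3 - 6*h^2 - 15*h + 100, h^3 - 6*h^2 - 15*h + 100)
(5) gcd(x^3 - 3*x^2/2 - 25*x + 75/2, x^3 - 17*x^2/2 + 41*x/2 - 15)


(1) = 2*n + p
(2) = gcd((y + 7)*(y - 6*I), (y + 7)*(y + 2*I)) = y + 7
(3) = l
(4) = h^3 - 6*h^2 - 15*h + 100
(5) = x^2 - 13*x/2 + 15/2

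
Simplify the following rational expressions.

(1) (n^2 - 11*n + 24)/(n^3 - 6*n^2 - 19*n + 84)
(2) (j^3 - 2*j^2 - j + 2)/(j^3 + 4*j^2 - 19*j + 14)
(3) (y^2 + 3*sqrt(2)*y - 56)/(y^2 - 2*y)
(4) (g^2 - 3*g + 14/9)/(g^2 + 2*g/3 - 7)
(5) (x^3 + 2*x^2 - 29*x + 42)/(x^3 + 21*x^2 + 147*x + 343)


(1) = (n - 8)/(n^2 - 3*n - 28)
(2) = (j + 1)/(j + 7)
(3) = (y^2 + 3*sqrt(2)*y - 56)/(y^2 - 2*y)
(4) = (3*g - 2)/(3*g + 9)
(5) = (x^2 - 5*x + 6)/(x^2 + 14*x + 49)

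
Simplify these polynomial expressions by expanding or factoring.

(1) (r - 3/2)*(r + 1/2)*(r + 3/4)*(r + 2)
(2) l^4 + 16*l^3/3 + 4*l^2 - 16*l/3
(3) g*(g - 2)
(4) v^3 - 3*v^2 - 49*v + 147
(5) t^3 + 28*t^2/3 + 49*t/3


(1) = r^4 + 7*r^3/4 - 2*r^2 - 57*r/16 - 9/8
(2) = l*(l - 2/3)*(l + 2)*(l + 4)
(3) = g^2 - 2*g
(4) = (v - 7)*(v - 3)*(v + 7)
(5) = t*(t + 7/3)*(t + 7)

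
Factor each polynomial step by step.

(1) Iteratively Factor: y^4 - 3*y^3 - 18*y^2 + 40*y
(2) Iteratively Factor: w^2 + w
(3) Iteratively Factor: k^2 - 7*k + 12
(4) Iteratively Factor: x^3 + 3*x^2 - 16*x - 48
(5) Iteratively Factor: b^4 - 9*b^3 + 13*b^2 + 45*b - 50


(1) = (y - 2)*(y^3 - y^2 - 20*y) = y*(y - 2)*(y^2 - y - 20) = y*(y - 5)*(y - 2)*(y + 4)
(2) = (w)*(w + 1)
(3) = (k - 4)*(k - 3)
(4) = (x + 4)*(x^2 - x - 12) = (x - 4)*(x + 4)*(x + 3)
(5) = (b + 2)*(b^3 - 11*b^2 + 35*b - 25) = (b - 5)*(b + 2)*(b^2 - 6*b + 5) = (b - 5)^2*(b + 2)*(b - 1)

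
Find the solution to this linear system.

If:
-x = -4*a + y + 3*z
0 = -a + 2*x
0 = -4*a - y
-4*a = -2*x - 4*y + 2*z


Then:
a = 0
x = 0
y = 0
z = 0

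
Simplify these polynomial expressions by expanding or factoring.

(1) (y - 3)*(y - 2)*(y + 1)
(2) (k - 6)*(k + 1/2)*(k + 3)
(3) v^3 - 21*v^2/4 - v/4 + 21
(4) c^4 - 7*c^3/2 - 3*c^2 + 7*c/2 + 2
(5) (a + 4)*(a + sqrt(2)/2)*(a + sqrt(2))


(1) = y^3 - 4*y^2 + y + 6
(2) = k^3 - 5*k^2/2 - 39*k/2 - 9
(3) = (v - 4)*(v - 3)*(v + 7/4)
(4) = (c - 4)*(c - 1)*(c + 1/2)*(c + 1)
(5) = a^3 + 3*sqrt(2)*a^2/2 + 4*a^2 + a + 6*sqrt(2)*a + 4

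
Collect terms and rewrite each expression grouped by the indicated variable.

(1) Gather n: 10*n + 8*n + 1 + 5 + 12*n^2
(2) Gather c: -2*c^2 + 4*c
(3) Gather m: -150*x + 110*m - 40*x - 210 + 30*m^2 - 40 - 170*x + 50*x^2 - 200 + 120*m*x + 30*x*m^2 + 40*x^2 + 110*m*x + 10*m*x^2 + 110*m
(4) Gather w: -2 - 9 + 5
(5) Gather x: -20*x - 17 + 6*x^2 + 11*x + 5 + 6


(1) = 12*n^2 + 18*n + 6
(2) = -2*c^2 + 4*c
(3) = m^2*(30*x + 30) + m*(10*x^2 + 230*x + 220) + 90*x^2 - 360*x - 450
(4) = -6
(5) = 6*x^2 - 9*x - 6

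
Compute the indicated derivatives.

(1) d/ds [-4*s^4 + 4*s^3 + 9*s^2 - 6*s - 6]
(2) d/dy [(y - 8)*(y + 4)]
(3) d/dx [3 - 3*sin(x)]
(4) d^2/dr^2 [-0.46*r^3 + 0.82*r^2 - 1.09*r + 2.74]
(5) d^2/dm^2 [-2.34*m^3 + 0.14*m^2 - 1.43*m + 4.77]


(1) = -16*s^3 + 12*s^2 + 18*s - 6
(2) = 2*y - 4
(3) = -3*cos(x)
(4) = 1.64 - 2.76*r
(5) = 0.28 - 14.04*m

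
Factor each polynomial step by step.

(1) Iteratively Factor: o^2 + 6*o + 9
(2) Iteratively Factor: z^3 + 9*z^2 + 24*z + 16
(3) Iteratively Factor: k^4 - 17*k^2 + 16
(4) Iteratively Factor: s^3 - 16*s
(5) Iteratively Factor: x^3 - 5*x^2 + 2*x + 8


(1) = (o + 3)*(o + 3)
(2) = (z + 4)*(z^2 + 5*z + 4) = (z + 4)^2*(z + 1)
(3) = (k - 4)*(k^3 + 4*k^2 - k - 4) = (k - 4)*(k + 4)*(k^2 - 1) = (k - 4)*(k - 1)*(k + 4)*(k + 1)
(4) = (s + 4)*(s^2 - 4*s) = (s - 4)*(s + 4)*(s)
(5) = (x - 2)*(x^2 - 3*x - 4) = (x - 4)*(x - 2)*(x + 1)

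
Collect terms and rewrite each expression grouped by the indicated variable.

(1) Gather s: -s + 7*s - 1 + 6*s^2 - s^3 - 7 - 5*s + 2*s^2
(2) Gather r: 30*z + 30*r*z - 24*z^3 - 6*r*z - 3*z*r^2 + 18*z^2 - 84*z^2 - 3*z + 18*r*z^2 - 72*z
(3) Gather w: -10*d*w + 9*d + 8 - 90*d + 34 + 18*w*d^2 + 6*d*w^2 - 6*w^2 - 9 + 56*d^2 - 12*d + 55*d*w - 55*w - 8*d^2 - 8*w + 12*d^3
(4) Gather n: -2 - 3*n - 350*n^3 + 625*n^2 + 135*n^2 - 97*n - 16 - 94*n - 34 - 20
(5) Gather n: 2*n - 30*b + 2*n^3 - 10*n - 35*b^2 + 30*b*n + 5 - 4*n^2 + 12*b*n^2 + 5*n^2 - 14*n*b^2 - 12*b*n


(1) = -s^3 + 8*s^2 + s - 8
(2) = -3*r^2*z + r*(18*z^2 + 24*z) - 24*z^3 - 66*z^2 - 45*z
(3) = 12*d^3 + 48*d^2 - 93*d + w^2*(6*d - 6) + w*(18*d^2 + 45*d - 63) + 33
(4) = -350*n^3 + 760*n^2 - 194*n - 72
(5) = -35*b^2 - 30*b + 2*n^3 + n^2*(12*b + 1) + n*(-14*b^2 + 18*b - 8) + 5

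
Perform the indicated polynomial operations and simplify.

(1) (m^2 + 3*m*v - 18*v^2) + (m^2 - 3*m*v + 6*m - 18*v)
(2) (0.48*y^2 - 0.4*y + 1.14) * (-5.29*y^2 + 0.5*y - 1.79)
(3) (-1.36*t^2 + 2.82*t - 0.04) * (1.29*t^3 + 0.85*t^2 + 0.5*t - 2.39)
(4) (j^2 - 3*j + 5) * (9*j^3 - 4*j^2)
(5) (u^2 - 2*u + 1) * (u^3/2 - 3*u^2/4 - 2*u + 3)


(1) = 2*m^2 + 6*m - 18*v^2 - 18*v
(2) = -2.5392*y^4 + 2.356*y^3 - 7.0898*y^2 + 1.286*y - 2.0406
(3) = -1.7544*t^5 + 2.4818*t^4 + 1.6654*t^3 + 4.6264*t^2 - 6.7598*t + 0.0956
(4) = 9*j^5 - 31*j^4 + 57*j^3 - 20*j^2
(5) = u^5/2 - 7*u^4/4 + 25*u^2/4 - 8*u + 3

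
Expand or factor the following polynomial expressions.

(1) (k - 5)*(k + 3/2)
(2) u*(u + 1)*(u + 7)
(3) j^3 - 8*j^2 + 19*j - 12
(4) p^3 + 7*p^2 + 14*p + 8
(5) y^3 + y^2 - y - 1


(1) = k^2 - 7*k/2 - 15/2
(2) = u^3 + 8*u^2 + 7*u
(3) = (j - 4)*(j - 3)*(j - 1)
(4) = (p + 1)*(p + 2)*(p + 4)
(5) = (y - 1)*(y + 1)^2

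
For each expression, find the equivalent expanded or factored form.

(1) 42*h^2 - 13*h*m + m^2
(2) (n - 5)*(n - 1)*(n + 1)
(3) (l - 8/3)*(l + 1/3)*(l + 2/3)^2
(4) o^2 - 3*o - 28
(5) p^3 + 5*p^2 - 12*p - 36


(1) = (-7*h + m)*(-6*h + m)
(2) = n^3 - 5*n^2 - n + 5
(3) = l^4 - l^3 - 32*l^2/9 - 20*l/9 - 32/81
(4) = (o - 7)*(o + 4)
(5) = (p - 3)*(p + 2)*(p + 6)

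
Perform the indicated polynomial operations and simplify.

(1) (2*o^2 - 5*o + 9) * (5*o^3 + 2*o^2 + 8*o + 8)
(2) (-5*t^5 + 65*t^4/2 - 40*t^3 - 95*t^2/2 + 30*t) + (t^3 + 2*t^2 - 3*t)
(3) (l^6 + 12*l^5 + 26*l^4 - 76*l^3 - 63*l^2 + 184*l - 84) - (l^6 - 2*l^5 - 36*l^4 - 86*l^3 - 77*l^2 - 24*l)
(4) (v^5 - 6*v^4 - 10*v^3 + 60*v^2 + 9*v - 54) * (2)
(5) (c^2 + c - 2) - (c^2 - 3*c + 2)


(1) = 10*o^5 - 21*o^4 + 51*o^3 - 6*o^2 + 32*o + 72
(2) = -5*t^5 + 65*t^4/2 - 39*t^3 - 91*t^2/2 + 27*t
(3) = 14*l^5 + 62*l^4 + 10*l^3 + 14*l^2 + 208*l - 84
(4) = 2*v^5 - 12*v^4 - 20*v^3 + 120*v^2 + 18*v - 108
(5) = 4*c - 4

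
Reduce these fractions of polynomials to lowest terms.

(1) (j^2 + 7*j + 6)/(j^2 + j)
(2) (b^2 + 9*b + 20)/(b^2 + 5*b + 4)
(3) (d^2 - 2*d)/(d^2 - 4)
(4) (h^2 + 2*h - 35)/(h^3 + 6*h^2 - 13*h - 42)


(1) = (j + 6)/j
(2) = (b + 5)/(b + 1)
(3) = d/(d + 2)
(4) = (h - 5)/(h^2 - h - 6)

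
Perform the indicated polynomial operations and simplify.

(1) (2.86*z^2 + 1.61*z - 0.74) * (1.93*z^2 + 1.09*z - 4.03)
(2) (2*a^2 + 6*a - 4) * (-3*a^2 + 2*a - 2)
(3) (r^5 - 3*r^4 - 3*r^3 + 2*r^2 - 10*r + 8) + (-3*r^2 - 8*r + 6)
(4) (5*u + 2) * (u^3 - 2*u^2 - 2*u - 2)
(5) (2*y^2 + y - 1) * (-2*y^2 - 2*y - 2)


(1) = 5.5198*z^4 + 6.2247*z^3 - 11.1991*z^2 - 7.2949*z + 2.9822
(2) = -6*a^4 - 14*a^3 + 20*a^2 - 20*a + 8
(3) = r^5 - 3*r^4 - 3*r^3 - r^2 - 18*r + 14
(4) = 5*u^4 - 8*u^3 - 14*u^2 - 14*u - 4
(5) = -4*y^4 - 6*y^3 - 4*y^2 + 2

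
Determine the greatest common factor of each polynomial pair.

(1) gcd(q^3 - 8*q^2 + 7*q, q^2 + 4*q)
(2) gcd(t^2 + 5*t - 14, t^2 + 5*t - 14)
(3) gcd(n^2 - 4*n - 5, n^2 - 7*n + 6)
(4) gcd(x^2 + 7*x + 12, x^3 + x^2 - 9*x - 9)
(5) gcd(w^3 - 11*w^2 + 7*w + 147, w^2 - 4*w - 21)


(1) = q
(2) = gcd((t - 2)*(t + 7), (t - 2)*(t + 7)) = t^2 + 5*t - 14
(3) = 1
(4) = x + 3
(5) = w^2 - 4*w - 21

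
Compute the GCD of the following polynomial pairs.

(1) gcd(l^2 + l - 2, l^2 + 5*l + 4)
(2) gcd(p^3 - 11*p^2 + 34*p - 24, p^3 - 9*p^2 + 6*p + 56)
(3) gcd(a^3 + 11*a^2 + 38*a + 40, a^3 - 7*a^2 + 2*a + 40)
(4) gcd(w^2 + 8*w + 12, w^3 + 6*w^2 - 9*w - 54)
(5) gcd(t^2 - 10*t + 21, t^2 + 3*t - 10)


(1) = gcd((l - 1)*(l + 2), (l + 1)*(l + 4)) = 1
(2) = p - 4
(3) = gcd((a + 2)*(a + 4)*(a + 5), (a - 5)*(a - 4)*(a + 2)) = a + 2
(4) = w + 6
(5) = gcd((t - 7)*(t - 3), (t - 2)*(t + 5)) = 1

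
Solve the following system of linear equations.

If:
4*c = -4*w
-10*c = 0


Then:
c = 0
w = 0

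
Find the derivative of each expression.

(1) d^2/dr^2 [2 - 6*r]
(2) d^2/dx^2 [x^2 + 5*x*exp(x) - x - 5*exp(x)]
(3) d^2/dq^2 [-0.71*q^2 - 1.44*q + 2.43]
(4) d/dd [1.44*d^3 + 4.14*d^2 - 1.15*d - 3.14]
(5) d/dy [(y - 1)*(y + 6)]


(1) = 0
(2) = 5*x*exp(x) + 5*exp(x) + 2
(3) = -1.42000000000000
(4) = 4.32*d^2 + 8.28*d - 1.15
(5) = 2*y + 5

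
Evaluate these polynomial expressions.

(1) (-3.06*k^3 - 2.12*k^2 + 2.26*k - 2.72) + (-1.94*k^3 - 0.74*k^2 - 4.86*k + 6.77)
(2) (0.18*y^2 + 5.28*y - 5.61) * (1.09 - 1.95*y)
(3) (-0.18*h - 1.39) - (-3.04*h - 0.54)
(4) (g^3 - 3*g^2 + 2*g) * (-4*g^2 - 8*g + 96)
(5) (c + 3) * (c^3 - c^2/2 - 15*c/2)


(1) = -5.0*k^3 - 2.86*k^2 - 2.6*k + 4.05
(2) = -0.351*y^3 - 10.0998*y^2 + 16.6947*y - 6.1149
(3) = 2.86*h - 0.85
(4) = -4*g^5 + 4*g^4 + 112*g^3 - 304*g^2 + 192*g
(5) = c^4 + 5*c^3/2 - 9*c^2 - 45*c/2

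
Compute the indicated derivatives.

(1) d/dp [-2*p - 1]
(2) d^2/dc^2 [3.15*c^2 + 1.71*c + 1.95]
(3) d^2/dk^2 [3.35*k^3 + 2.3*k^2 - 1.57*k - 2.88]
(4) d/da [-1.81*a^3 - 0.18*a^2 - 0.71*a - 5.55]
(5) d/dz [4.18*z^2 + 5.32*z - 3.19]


(1) = -2
(2) = 6.30000000000000
(3) = 20.1*k + 4.6
(4) = -5.43*a^2 - 0.36*a - 0.71
(5) = 8.36*z + 5.32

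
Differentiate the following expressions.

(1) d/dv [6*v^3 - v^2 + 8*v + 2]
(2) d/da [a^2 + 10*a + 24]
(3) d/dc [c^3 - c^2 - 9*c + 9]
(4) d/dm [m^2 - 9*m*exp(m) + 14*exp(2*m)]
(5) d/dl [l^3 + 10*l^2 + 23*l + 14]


(1) = 18*v^2 - 2*v + 8
(2) = 2*a + 10
(3) = 3*c^2 - 2*c - 9
(4) = -9*m*exp(m) + 2*m + 28*exp(2*m) - 9*exp(m)
(5) = 3*l^2 + 20*l + 23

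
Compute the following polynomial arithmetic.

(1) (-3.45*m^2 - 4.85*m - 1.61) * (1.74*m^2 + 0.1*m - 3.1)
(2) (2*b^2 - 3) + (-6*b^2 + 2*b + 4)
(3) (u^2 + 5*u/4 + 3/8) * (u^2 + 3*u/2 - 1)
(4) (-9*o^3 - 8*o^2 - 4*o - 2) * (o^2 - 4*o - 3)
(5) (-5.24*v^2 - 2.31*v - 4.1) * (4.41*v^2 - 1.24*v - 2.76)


(1) = -6.003*m^4 - 8.784*m^3 + 7.4086*m^2 + 14.874*m + 4.991
(2) = -4*b^2 + 2*b + 1
(3) = u^4 + 11*u^3/4 + 5*u^2/4 - 11*u/16 - 3/8
(4) = -9*o^5 + 28*o^4 + 55*o^3 + 38*o^2 + 20*o + 6
(5) = -23.1084*v^4 - 3.6895*v^3 - 0.7542*v^2 + 11.4596*v + 11.316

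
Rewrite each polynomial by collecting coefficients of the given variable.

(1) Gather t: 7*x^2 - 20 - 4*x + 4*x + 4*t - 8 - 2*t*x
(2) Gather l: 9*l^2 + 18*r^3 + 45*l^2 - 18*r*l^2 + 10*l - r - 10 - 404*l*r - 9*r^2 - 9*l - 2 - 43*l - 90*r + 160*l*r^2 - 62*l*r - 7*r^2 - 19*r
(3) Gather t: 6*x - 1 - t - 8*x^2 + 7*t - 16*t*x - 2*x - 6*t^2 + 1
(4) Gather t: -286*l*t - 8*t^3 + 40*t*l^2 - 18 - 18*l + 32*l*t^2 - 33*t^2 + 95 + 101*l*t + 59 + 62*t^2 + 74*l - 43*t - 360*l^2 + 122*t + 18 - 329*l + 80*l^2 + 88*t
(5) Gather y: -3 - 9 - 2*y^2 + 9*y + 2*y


(1) = t*(4 - 2*x) + 7*x^2 - 28
(2) = l^2*(54 - 18*r) + l*(160*r^2 - 466*r - 42) + 18*r^3 - 16*r^2 - 110*r - 12
(3) = -6*t^2 + t*(6 - 16*x) - 8*x^2 + 4*x
(4) = -280*l^2 - 273*l - 8*t^3 + t^2*(32*l + 29) + t*(40*l^2 - 185*l + 167) + 154
(5) = -2*y^2 + 11*y - 12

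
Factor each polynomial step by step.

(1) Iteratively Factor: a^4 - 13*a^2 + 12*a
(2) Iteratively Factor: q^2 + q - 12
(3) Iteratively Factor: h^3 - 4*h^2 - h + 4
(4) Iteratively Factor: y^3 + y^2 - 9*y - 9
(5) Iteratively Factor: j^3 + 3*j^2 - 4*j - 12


(1) = (a)*(a^3 - 13*a + 12) = a*(a - 1)*(a^2 + a - 12) = a*(a - 3)*(a - 1)*(a + 4)
(2) = (q - 3)*(q + 4)
(3) = (h + 1)*(h^2 - 5*h + 4) = (h - 1)*(h + 1)*(h - 4)
(4) = (y + 3)*(y^2 - 2*y - 3) = (y + 1)*(y + 3)*(y - 3)
(5) = (j + 2)*(j^2 + j - 6) = (j + 2)*(j + 3)*(j - 2)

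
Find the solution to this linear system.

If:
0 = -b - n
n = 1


Then:
b = -1
n = 1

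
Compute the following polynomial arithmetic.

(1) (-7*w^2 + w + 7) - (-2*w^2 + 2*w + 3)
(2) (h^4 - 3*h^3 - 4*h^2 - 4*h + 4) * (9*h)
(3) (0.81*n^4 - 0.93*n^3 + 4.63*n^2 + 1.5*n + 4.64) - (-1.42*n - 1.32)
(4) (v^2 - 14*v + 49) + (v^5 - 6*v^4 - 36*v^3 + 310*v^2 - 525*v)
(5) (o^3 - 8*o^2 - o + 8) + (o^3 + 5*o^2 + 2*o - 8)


(1) = -5*w^2 - w + 4
(2) = 9*h^5 - 27*h^4 - 36*h^3 - 36*h^2 + 36*h
(3) = 0.81*n^4 - 0.93*n^3 + 4.63*n^2 + 2.92*n + 5.96
(4) = v^5 - 6*v^4 - 36*v^3 + 311*v^2 - 539*v + 49
(5) = 2*o^3 - 3*o^2 + o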